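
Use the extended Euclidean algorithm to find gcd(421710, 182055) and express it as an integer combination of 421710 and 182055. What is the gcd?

Euclidean algorithm:
421710 = 2·182055 + 57600
182055 = 3·57600 + 9255
57600 = 6·9255 + 2070
9255 = 4·2070 + 975
2070 = 2·975 + 120
975 = 8·120 + 15
120 = 8·15 + 0
gcd(421710, 182055) = 15.
Express as a combination:
15 = 975 − 8·120
15 = −8·2070 + 17·975
15 = 17·9255 − 76·2070
15 = −76·57600 + 473·9255
15 = 473·182055 − 1495·57600
15 = −1495·421710 + 3463·182055
So 15 = (-1495)·421710 + (3463)·182055.

15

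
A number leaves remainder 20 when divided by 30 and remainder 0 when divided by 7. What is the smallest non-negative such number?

140

Write x = 20 + 30·k. Then 30·k ≡ 0 − 20 ≡ 1 (mod 7).
Need 30⁻¹ mod 7. Extended Euclid on (7, 2):
7 = 3*2 + 1
2 = 2*1 + 0
Back-substitute:
1 = 7 − 3·2
30⁻¹ ≡ 4 (mod 7), so k ≡ 4·1 ≡ 4 (mod 7).
x = 20 + 30·4 = 140.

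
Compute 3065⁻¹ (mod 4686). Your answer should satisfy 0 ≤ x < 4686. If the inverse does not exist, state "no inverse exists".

gcd(4686, 3065) by repeated division:
4686 = 1×3065 + 1621
3065 = 1×1621 + 1444
1621 = 1×1444 + 177
1444 = 8×177 + 28
177 = 6×28 + 9
28 = 3×9 + 1
9 = 9×1 + 0
The gcd is 1. Working backward:
1 = 28 − 3·9
1 = −3·177 + 19·28
1 = 19·1444 − 155·177
1 = −155·1621 + 174·1444
1 = 174·3065 − 329·1621
1 = −329·4686 + 503·3065
So 3065·503 ≡ 1 (mod 4686).

503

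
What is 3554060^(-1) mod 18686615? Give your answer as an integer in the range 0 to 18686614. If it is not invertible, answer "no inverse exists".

Compute gcd(3554060, 18686615):
18686615 = 5·3554060 + 916315
3554060 = 3·916315 + 805115
916315 = 1·805115 + 111200
805115 = 7·111200 + 26715
111200 = 4·26715 + 4340
26715 = 6·4340 + 675
4340 = 6·675 + 290
675 = 2·290 + 95
290 = 3·95 + 5
95 = 19·5 + 0
gcd(3554060, 18686615) = 5 ≠ 1, so 3554060 has no multiplicative inverse modulo 18686615.

no inverse exists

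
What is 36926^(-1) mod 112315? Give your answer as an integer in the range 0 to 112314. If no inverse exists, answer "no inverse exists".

Run Euclid on (112315, 36926):
112315 = 3·36926 + 1537
36926 = 24·1537 + 38
1537 = 40·38 + 17
38 = 2·17 + 4
17 = 4·4 + 1
4 = 4·1 + 0
Since gcd(36926, 112315) = 1, back-substitute to write 1 as a combination:
1 = 17 − 4·4
1 = −4·38 + 9·17
1 = 9·1537 − 364·38
1 = −364·36926 + 8745·1537
1 = 8745·112315 − 26599·36926
Thus 36926·(-26599) ≡ 1 (mod 112315); reducing, -26599 mod 112315 = 85716.

85716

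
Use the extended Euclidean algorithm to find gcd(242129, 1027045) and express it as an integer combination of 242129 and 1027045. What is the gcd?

Euclidean algorithm:
1027045 = 4·242129 + 58529
242129 = 4·58529 + 8013
58529 = 7·8013 + 2438
8013 = 3·2438 + 699
2438 = 3·699 + 341
699 = 2·341 + 17
341 = 20·17 + 1
17 = 17·1 + 0
gcd(242129, 1027045) = 1.
Back-substituting:
1 = 341 − 20·17
1 = −20·699 + 41·341
1 = 41·2438 − 143·699
1 = −143·8013 + 470·2438
1 = 470·58529 − 3433·8013
1 = −3433·242129 + 14202·58529
1 = 14202·1027045 − 60241·242129
So 1 = (14202)·1027045 + (-60241)·242129.

1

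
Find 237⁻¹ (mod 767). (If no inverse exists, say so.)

178

Run Euclid on (767, 237):
767 = 3*237 + 56
237 = 4*56 + 13
56 = 4*13 + 4
13 = 3*4 + 1
4 = 4*1 + 0
Since gcd(237, 767) = 1, back-substitute to write 1 as a combination:
1 = 13 − 3·4
1 = −3·56 + 13·13
1 = 13·237 − 55·56
1 = −55·767 + 178·237
So 237·178 ≡ 1 (mod 767).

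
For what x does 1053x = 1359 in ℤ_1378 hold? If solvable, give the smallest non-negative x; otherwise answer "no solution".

no solution

gcd(1053, 1378):
1378 = 1×1053 + 325
1053 = 3×325 + 78
325 = 4×78 + 13
78 = 6×13 + 0
gcd = 13, but 13 ∤ 1359, so the congruence has no solution.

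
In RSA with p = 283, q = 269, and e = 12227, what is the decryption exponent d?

5291

φ(n) = (p−1)(q−1) = 282·268 = 75576.
Need d with 12227·d ≡ 1 (mod 75576). Apply the extended Euclidean algorithm:
75576 = 6·12227 + 2214
12227 = 5·2214 + 1157
2214 = 1·1157 + 1057
1157 = 1·1057 + 100
1057 = 10·100 + 57
100 = 1·57 + 43
57 = 1·43 + 14
43 = 3·14 + 1
14 = 14·1 + 0
Back-substitute:
1 = 43 − 3·14
1 = −3·57 + 4·43
1 = 4·100 − 7·57
1 = −7·1057 + 74·100
1 = 74·1157 − 81·1057
1 = −81·2214 + 155·1157
1 = 155·12227 − 856·2214
1 = −856·75576 + 5291·12227
So 12227·5291 ≡ 1 (mod 75576), hence d = 5291.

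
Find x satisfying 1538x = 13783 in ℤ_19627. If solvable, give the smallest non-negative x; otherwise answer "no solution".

3697

First find gcd(1538, 19627):
19627 = 12·1538 + 1171
1538 = 1·1171 + 367
1171 = 3·367 + 70
367 = 5·70 + 17
70 = 4·17 + 2
17 = 8·2 + 1
2 = 2·1 + 0
gcd = 1, so a unique solution mod 19627 exists.
Back-substitute for the Bézout coefficients:
1 = 17 − 8·2
1 = −8·70 + 33·17
1 = 33·367 − 173·70
1 = −173·1171 + 552·367
1 = 552·1538 − 725·1171
1 = −725·19627 + 9252·1538
So 1538·(9252) ≡ 1 (mod 19627), giving 1538⁻¹ ≡ 9252.
x ≡ 1538⁻¹·13783 ≡ 9252·13783 ≡ 3697 (mod 19627).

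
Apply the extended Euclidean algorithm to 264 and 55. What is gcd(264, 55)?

11

Euclidean algorithm:
264 = 4*55 + 44
55 = 1*44 + 11
44 = 4*11 + 0
gcd(264, 55) = 11.
Working backward:
11 = 55 − 44
11 = −264 + 5·55
So 11 = (-1)·264 + (5)·55.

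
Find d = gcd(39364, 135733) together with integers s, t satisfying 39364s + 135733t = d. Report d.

Euclidean algorithm:
135733 = 3·39364 + 17641
39364 = 2·17641 + 4082
17641 = 4·4082 + 1313
4082 = 3·1313 + 143
1313 = 9·143 + 26
143 = 5·26 + 13
26 = 2·13 + 0
gcd(39364, 135733) = 13.
Express as a combination:
13 = 143 − 5·26
13 = −5·1313 + 46·143
13 = 46·4082 − 143·1313
13 = −143·17641 + 618·4082
13 = 618·39364 − 1379·17641
13 = −1379·135733 + 4755·39364
So 13 = (-1379)·135733 + (4755)·39364.

13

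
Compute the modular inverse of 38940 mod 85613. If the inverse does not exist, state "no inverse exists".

no inverse exists

Euclidean algorithm on 85613, 38940:
85613 = 2×38940 + 7733
38940 = 5×7733 + 275
7733 = 28×275 + 33
275 = 8×33 + 11
33 = 3×11 + 0
gcd(38940, 85613) = 11 ≠ 1, so 38940 has no multiplicative inverse modulo 85613.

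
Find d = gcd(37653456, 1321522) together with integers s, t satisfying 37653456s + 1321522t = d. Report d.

2

Euclidean algorithm:
37653456 = 28*1321522 + 650840
1321522 = 2*650840 + 19842
650840 = 32*19842 + 15896
19842 = 1*15896 + 3946
15896 = 4*3946 + 112
3946 = 35*112 + 26
112 = 4*26 + 8
26 = 3*8 + 2
8 = 4*2 + 0
gcd(37653456, 1321522) = 2.
Back-substituting:
2 = 26 − 3·8
2 = −3·112 + 13·26
2 = 13·3946 − 458·112
2 = −458·15896 + 1845·3946
2 = 1845·19842 − 2303·15896
2 = −2303·650840 + 75541·19842
2 = 75541·1321522 − 153385·650840
2 = −153385·37653456 + 4370321·1321522
So 2 = (-153385)·37653456 + (4370321)·1321522.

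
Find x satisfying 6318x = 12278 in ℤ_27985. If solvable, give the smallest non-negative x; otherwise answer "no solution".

First find gcd(6318, 27985):
27985 = 4×6318 + 2713
6318 = 2×2713 + 892
2713 = 3×892 + 37
892 = 24×37 + 4
37 = 9×4 + 1
4 = 4×1 + 0
gcd = 1, so a unique solution mod 27985 exists.
Back-substitute for the Bézout coefficients:
1 = 37 − 9·4
1 = −9·892 + 217·37
1 = 217·2713 − 660·892
1 = −660·6318 + 1537·2713
1 = 1537·27985 − 6808·6318
So 6318·(-6808) ≡ 1 (mod 27985), giving 6318⁻¹ ≡ 21177.
x ≡ 6318⁻¹·12278 ≡ 21177·12278 ≡ 2571 (mod 27985).

2571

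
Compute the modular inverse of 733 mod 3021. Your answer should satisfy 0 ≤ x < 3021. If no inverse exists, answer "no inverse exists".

577

gcd(3021, 733) by repeated division:
3021 = 4·733 + 89
733 = 8·89 + 21
89 = 4·21 + 5
21 = 4·5 + 1
5 = 5·1 + 0
The gcd is 1. Working backward:
1 = 21 − 4·5
1 = −4·89 + 17·21
1 = 17·733 − 140·89
1 = −140·3021 + 577·733
So 733·577 ≡ 1 (mod 3021).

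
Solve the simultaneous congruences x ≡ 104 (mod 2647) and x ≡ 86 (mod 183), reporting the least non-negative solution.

Write x = 104 + 2647·k. Then 2647·k ≡ 86 − 104 ≡ 165 (mod 183).
Need 2647⁻¹ mod 183. Extended Euclid on (183, 85):
183 = 2×85 + 13
85 = 6×13 + 7
13 = 1×7 + 6
7 = 1×6 + 1
6 = 6×1 + 0
Back-substitute:
1 = 7 − 6
1 = −13 + 2·7
1 = 2·85 − 13·13
1 = −13·183 + 28·85
2647⁻¹ ≡ 28 (mod 183), so k ≡ 28·165 ≡ 45 (mod 183).
x = 104 + 2647·45 = 119219.

119219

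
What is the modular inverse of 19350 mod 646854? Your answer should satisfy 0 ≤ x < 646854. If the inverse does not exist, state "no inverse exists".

Compute gcd(19350, 646854):
646854 = 33×19350 + 8304
19350 = 2×8304 + 2742
8304 = 3×2742 + 78
2742 = 35×78 + 12
78 = 6×12 + 6
12 = 2×6 + 0
Since gcd = 6 > 1, 19350 is not a unit mod 646854.

no inverse exists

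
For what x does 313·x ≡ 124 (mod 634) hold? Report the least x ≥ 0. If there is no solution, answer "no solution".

First find gcd(313, 634):
634 = 2×313 + 8
313 = 39×8 + 1
8 = 8×1 + 0
gcd = 1, so a unique solution mod 634 exists.
Back-substitute for the Bézout coefficients:
1 = 313 − 39·8
1 = −39·634 + 79·313
So 313·(79) ≡ 1 (mod 634), giving 313⁻¹ ≡ 79.
x ≡ 313⁻¹·124 ≡ 79·124 ≡ 286 (mod 634).

286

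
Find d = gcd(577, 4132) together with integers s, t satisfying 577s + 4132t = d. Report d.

Euclidean algorithm:
4132 = 7*577 + 93
577 = 6*93 + 19
93 = 4*19 + 17
19 = 1*17 + 2
17 = 8*2 + 1
2 = 2*1 + 0
gcd(577, 4132) = 1.
Back-substituting:
1 = 17 − 8·2
1 = −8·19 + 9·17
1 = 9·93 − 44·19
1 = −44·577 + 273·93
1 = 273·4132 − 1955·577
So 1 = (273)·4132 + (-1955)·577.

1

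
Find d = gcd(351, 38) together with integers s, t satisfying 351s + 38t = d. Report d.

1

Repeated division:
351 = 9·38 + 9
38 = 4·9 + 2
9 = 4·2 + 1
2 = 2·1 + 0
gcd(351, 38) = 1.
Express as a combination:
1 = 9 − 4·2
1 = −4·38 + 17·9
1 = 17·351 − 157·38
So 1 = (17)·351 + (-157)·38.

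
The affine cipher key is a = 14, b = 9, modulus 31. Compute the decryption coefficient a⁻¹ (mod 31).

Extended Euclidean algorithm:
31 = 2·14 + 3
14 = 4·3 + 2
3 = 1·2 + 1
2 = 2·1 + 0
Since gcd(14, 31) = 1, back-substitute to write 1 as a combination:
1 = 3 − 2
1 = −14 + 5·3
1 = 5·31 − 11·14
Thus 14·(-11) ≡ 1 (mod 31); reducing, -11 mod 31 = 20.

20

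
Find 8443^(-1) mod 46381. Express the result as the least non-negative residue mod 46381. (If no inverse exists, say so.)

Run Euclid on (46381, 8443):
46381 = 5*8443 + 4166
8443 = 2*4166 + 111
4166 = 37*111 + 59
111 = 1*59 + 52
59 = 1*52 + 7
52 = 7*7 + 3
7 = 2*3 + 1
3 = 3*1 + 0
gcd = 1, so the inverse exists. Back-substitute:
1 = 7 − 2·3
1 = −2·52 + 15·7
1 = 15·59 − 17·52
1 = −17·111 + 32·59
1 = 32·4166 − 1201·111
1 = −1201·8443 + 2434·4166
1 = 2434·46381 − 13371·8443
So 8443·(-13371) ≡ 1 (mod 46381), and -13371 ≡ 33010 (mod 46381).

33010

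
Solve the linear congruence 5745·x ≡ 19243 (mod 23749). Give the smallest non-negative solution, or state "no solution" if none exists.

First find gcd(5745, 23749):
23749 = 4×5745 + 769
5745 = 7×769 + 362
769 = 2×362 + 45
362 = 8×45 + 2
45 = 22×2 + 1
2 = 2×1 + 0
gcd = 1, so a unique solution mod 23749 exists.
Back-substitute for the Bézout coefficients:
1 = 45 − 22·2
1 = −22·362 + 177·45
1 = 177·769 − 376·362
1 = −376·5745 + 2809·769
1 = 2809·23749 − 11612·5745
So 5745·(-11612) ≡ 1 (mod 23749), giving 5745⁻¹ ≡ 12137.
x ≡ 5745⁻¹·19243 ≡ 12137·19243 ≡ 4625 (mod 23749).

4625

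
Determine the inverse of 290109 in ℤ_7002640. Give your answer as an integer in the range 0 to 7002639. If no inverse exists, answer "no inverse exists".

2181589

Run Euclid on (7002640, 290109):
7002640 = 24*290109 + 40024
290109 = 7*40024 + 9941
40024 = 4*9941 + 260
9941 = 38*260 + 61
260 = 4*61 + 16
61 = 3*16 + 13
16 = 1*13 + 3
13 = 4*3 + 1
3 = 3*1 + 0
gcd = 1, so the inverse exists. Back-substitute:
1 = 13 − 4·3
1 = −4·16 + 5·13
1 = 5·61 − 19·16
1 = −19·260 + 81·61
1 = 81·9941 − 3097·260
1 = −3097·40024 + 12469·9941
1 = 12469·290109 − 90380·40024
1 = −90380·7002640 + 2181589·290109
So 290109·2181589 ≡ 1 (mod 7002640).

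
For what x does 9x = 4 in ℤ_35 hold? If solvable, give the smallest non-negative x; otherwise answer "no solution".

16

First find gcd(9, 35):
35 = 3*9 + 8
9 = 1*8 + 1
8 = 8*1 + 0
gcd = 1, so a unique solution mod 35 exists.
Back-substitute for the Bézout coefficients:
1 = 9 − 8
1 = −35 + 4·9
So 9·(4) ≡ 1 (mod 35), giving 9⁻¹ ≡ 4.
x ≡ 9⁻¹·4 ≡ 4·4 ≡ 16 (mod 35).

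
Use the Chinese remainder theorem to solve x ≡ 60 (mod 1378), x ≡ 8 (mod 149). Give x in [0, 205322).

Write x = 60 + 1378·k. Then 1378·k ≡ 8 − 60 ≡ 97 (mod 149).
Need 1378⁻¹ mod 149. Extended Euclid on (149, 37):
149 = 4×37 + 1
37 = 37×1 + 0
Back-substitute:
1 = 149 − 4·37
1378⁻¹ ≡ 145 (mod 149), so k ≡ 145·97 ≡ 59 (mod 149).
x = 60 + 1378·59 = 81362.

81362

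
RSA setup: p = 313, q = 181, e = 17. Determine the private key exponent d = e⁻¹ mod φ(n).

49553

φ(n) = (p−1)(q−1) = 312·180 = 56160.
Need d with 17·d ≡ 1 (mod 56160). Apply the extended Euclidean algorithm:
56160 = 3303×17 + 9
17 = 1×9 + 8
9 = 1×8 + 1
8 = 8×1 + 0
Back-substitute:
1 = 9 − 8
1 = −17 + 2·9
1 = 2·56160 − 6607·17
So 17·(-6607) ≡ 1 (mod 56160), hence d ≡ -6607 ≡ 49553 (mod 56160).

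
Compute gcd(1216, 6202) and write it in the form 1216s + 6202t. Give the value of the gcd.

Apply Euclid's algorithm to 6202 and 1216:
6202 = 5*1216 + 122
1216 = 9*122 + 118
122 = 1*118 + 4
118 = 29*4 + 2
4 = 2*2 + 0
gcd(1216, 6202) = 2.
Working backward:
2 = 118 − 29·4
2 = −29·122 + 30·118
2 = 30·1216 − 299·122
2 = −299·6202 + 1525·1216
So 2 = (-299)·6202 + (1525)·1216.

2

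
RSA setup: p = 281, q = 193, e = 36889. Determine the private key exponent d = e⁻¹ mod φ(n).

25129

φ(n) = (p−1)(q−1) = 280·192 = 53760.
Need d with 36889·d ≡ 1 (mod 53760). Apply the extended Euclidean algorithm:
53760 = 1*36889 + 16871
36889 = 2*16871 + 3147
16871 = 5*3147 + 1136
3147 = 2*1136 + 875
1136 = 1*875 + 261
875 = 3*261 + 92
261 = 2*92 + 77
92 = 1*77 + 15
77 = 5*15 + 2
15 = 7*2 + 1
2 = 2*1 + 0
Back-substitute:
1 = 15 − 7·2
1 = −7·77 + 36·15
1 = 36·92 − 43·77
1 = −43·261 + 122·92
1 = 122·875 − 409·261
1 = −409·1136 + 531·875
1 = 531·3147 − 1471·1136
1 = −1471·16871 + 7886·3147
1 = 7886·36889 − 17243·16871
1 = −17243·53760 + 25129·36889
So 36889·25129 ≡ 1 (mod 53760), hence d = 25129.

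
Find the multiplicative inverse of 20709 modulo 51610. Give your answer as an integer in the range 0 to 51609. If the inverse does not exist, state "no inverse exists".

Euclidean algorithm on 51610, 20709:
51610 = 2×20709 + 10192
20709 = 2×10192 + 325
10192 = 31×325 + 117
325 = 2×117 + 91
117 = 1×91 + 26
91 = 3×26 + 13
26 = 2×13 + 0
The gcd is 13, not 1, hence no inverse exists.

no inverse exists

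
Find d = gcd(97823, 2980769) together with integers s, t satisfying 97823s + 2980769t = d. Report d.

Euclidean algorithm:
2980769 = 30×97823 + 46079
97823 = 2×46079 + 5665
46079 = 8×5665 + 759
5665 = 7×759 + 352
759 = 2×352 + 55
352 = 6×55 + 22
55 = 2×22 + 11
22 = 2×11 + 0
gcd(97823, 2980769) = 11.
Working backward:
11 = 55 − 2·22
11 = −2·352 + 13·55
11 = 13·759 − 28·352
11 = −28·5665 + 209·759
11 = 209·46079 − 1700·5665
11 = −1700·97823 + 3609·46079
11 = 3609·2980769 − 109970·97823
So 11 = (3609)·2980769 + (-109970)·97823.

11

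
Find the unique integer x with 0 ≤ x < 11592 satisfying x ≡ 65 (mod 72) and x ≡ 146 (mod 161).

10289

Write x = 65 + 72·k. Then 72·k ≡ 146 − 65 ≡ 81 (mod 161).
Need 72⁻¹ mod 161. Extended Euclid on (161, 72):
161 = 2×72 + 17
72 = 4×17 + 4
17 = 4×4 + 1
4 = 4×1 + 0
Back-substitute:
1 = 17 − 4·4
1 = −4·72 + 17·17
1 = 17·161 − 38·72
72⁻¹ ≡ 123 (mod 161), so k ≡ 123·81 ≡ 142 (mod 161).
x = 65 + 72·142 = 10289.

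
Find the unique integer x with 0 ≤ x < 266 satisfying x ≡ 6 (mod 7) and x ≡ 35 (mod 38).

Write x = 6 + 7·k. Then 7·k ≡ 35 − 6 ≡ 29 (mod 38).
Need 7⁻¹ mod 38. Extended Euclid on (38, 7):
38 = 5*7 + 3
7 = 2*3 + 1
3 = 3*1 + 0
Back-substitute:
1 = 7 − 2·3
1 = −2·38 + 11·7
7⁻¹ ≡ 11 (mod 38), so k ≡ 11·29 ≡ 15 (mod 38).
x = 6 + 7·15 = 111.

111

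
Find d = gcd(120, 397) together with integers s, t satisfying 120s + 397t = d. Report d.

1

Euclidean algorithm:
397 = 3·120 + 37
120 = 3·37 + 9
37 = 4·9 + 1
9 = 9·1 + 0
gcd(120, 397) = 1.
Express as a combination:
1 = 37 − 4·9
1 = −4·120 + 13·37
1 = 13·397 − 43·120
So 1 = (13)·397 + (-43)·120.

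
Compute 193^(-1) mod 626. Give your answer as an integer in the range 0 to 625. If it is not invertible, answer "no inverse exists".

253

Extended Euclidean algorithm:
626 = 3×193 + 47
193 = 4×47 + 5
47 = 9×5 + 2
5 = 2×2 + 1
2 = 2×1 + 0
Since gcd(193, 626) = 1, back-substitute to write 1 as a combination:
1 = 5 − 2·2
1 = −2·47 + 19·5
1 = 19·193 − 78·47
1 = −78·626 + 253·193
So 193·253 ≡ 1 (mod 626).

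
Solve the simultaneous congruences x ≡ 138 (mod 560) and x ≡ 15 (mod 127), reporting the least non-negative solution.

Write x = 138 + 560·k. Then 560·k ≡ 15 − 138 ≡ 4 (mod 127).
Need 560⁻¹ mod 127. Extended Euclid on (127, 52):
127 = 2×52 + 23
52 = 2×23 + 6
23 = 3×6 + 5
6 = 1×5 + 1
5 = 5×1 + 0
Back-substitute:
1 = 6 − 5
1 = −23 + 4·6
1 = 4·52 − 9·23
1 = −9·127 + 22·52
560⁻¹ ≡ 22 (mod 127), so k ≡ 22·4 ≡ 88 (mod 127).
x = 138 + 560·88 = 49418.

49418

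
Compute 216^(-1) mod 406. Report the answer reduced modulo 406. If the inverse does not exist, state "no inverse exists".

no inverse exists

Compute gcd(216, 406):
406 = 1·216 + 190
216 = 1·190 + 26
190 = 7·26 + 8
26 = 3·8 + 2
8 = 4·2 + 0
gcd(216, 406) = 2 ≠ 1, so 216 has no multiplicative inverse modulo 406.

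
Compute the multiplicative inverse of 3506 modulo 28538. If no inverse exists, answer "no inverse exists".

no inverse exists

Euclidean algorithm on 28538, 3506:
28538 = 8×3506 + 490
3506 = 7×490 + 76
490 = 6×76 + 34
76 = 2×34 + 8
34 = 4×8 + 2
8 = 4×2 + 0
Since gcd = 2 > 1, 3506 is not a unit mod 28538.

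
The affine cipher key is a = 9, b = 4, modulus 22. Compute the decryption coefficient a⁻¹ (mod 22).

5

gcd(22, 9) by repeated division:
22 = 2×9 + 4
9 = 2×4 + 1
4 = 4×1 + 0
Since gcd(9, 22) = 1, back-substitute to write 1 as a combination:
1 = 9 − 2·4
1 = −2·22 + 5·9
So 9·5 ≡ 1 (mod 22).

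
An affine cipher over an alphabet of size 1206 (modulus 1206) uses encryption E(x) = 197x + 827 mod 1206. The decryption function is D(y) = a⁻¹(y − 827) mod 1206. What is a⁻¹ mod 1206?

251

Run Euclid on (1206, 197):
1206 = 6×197 + 24
197 = 8×24 + 5
24 = 4×5 + 4
5 = 1×4 + 1
4 = 4×1 + 0
The gcd is 1. Working backward:
1 = 5 − 4
1 = −24 + 5·5
1 = 5·197 − 41·24
1 = −41·1206 + 251·197
So 197·251 ≡ 1 (mod 1206).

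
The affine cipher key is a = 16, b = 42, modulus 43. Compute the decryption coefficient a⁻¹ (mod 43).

35

Run Euclid on (43, 16):
43 = 2*16 + 11
16 = 1*11 + 5
11 = 2*5 + 1
5 = 5*1 + 0
Since gcd(16, 43) = 1, back-substitute to write 1 as a combination:
1 = 11 − 2·5
1 = −2·16 + 3·11
1 = 3·43 − 8·16
So 16·(-8) ≡ 1 (mod 43), and -8 ≡ 35 (mod 43).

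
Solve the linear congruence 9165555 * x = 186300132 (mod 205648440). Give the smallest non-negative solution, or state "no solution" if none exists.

no solution

gcd(9165555, 205648440):
205648440 = 22·9165555 + 4006230
9165555 = 2·4006230 + 1153095
4006230 = 3·1153095 + 546945
1153095 = 2·546945 + 59205
546945 = 9·59205 + 14100
59205 = 4·14100 + 2805
14100 = 5·2805 + 75
2805 = 37·75 + 30
75 = 2·30 + 15
30 = 2·15 + 0
gcd = 15, but 15 ∤ 186300132, so the congruence has no solution.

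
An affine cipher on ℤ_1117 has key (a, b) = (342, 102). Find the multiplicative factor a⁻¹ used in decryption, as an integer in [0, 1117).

761

Apply the Euclidean algorithm to 1117 and 342:
1117 = 3*342 + 91
342 = 3*91 + 69
91 = 1*69 + 22
69 = 3*22 + 3
22 = 7*3 + 1
3 = 3*1 + 0
Since gcd(342, 1117) = 1, back-substitute to write 1 as a combination:
1 = 22 − 7·3
1 = −7·69 + 22·22
1 = 22·91 − 29·69
1 = −29·342 + 109·91
1 = 109·1117 − 356·342
Hence 342⁻¹ ≡ -356 ≡ 761 (mod 1117).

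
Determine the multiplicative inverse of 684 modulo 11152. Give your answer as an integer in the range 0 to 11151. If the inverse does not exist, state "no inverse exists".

no inverse exists

Euclidean algorithm on 11152, 684:
11152 = 16*684 + 208
684 = 3*208 + 60
208 = 3*60 + 28
60 = 2*28 + 4
28 = 7*4 + 0
The gcd is 4, not 1, hence no inverse exists.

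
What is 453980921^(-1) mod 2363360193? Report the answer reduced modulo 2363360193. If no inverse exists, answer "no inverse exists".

1583646887

Run Euclid on (2363360193, 453980921):
2363360193 = 5·453980921 + 93455588
453980921 = 4·93455588 + 80158569
93455588 = 1·80158569 + 13297019
80158569 = 6·13297019 + 376455
13297019 = 35·376455 + 121094
376455 = 3·121094 + 13173
121094 = 9·13173 + 2537
13173 = 5·2537 + 488
2537 = 5·488 + 97
488 = 5·97 + 3
97 = 32·3 + 1
3 = 3·1 + 0
Since gcd(453980921, 2363360193) = 1, back-substitute to write 1 as a combination:
1 = 97 − 32·3
1 = −32·488 + 161·97
1 = 161·2537 − 837·488
1 = −837·13173 + 4346·2537
1 = 4346·121094 − 39951·13173
1 = −39951·376455 + 124199·121094
1 = 124199·13297019 − 4386916·376455
1 = −4386916·80158569 + 26445695·13297019
1 = 26445695·93455588 − 30832611·80158569
1 = −30832611·453980921 + 149776139·93455588
1 = 149776139·2363360193 − 779713306·453980921
So 453980921·(-779713306) ≡ 1 (mod 2363360193), and -779713306 ≡ 1583646887 (mod 2363360193).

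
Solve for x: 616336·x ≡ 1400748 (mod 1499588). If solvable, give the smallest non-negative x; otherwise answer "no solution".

107741

First find gcd(616336, 1499588):
1499588 = 2×616336 + 266916
616336 = 2×266916 + 82504
266916 = 3×82504 + 19404
82504 = 4×19404 + 4888
19404 = 3×4888 + 4740
4888 = 1×4740 + 148
4740 = 32×148 + 4
148 = 37×4 + 0
gcd = 4 and 4 | 1400748, so solutions exist. Divide through by 4: 154084x ≡ 350187 (mod 374897).
Now find 154084⁻¹ mod 374897:
374897 = 2*154084 + 66729
154084 = 2*66729 + 20626
66729 = 3*20626 + 4851
20626 = 4*4851 + 1222
4851 = 3*1222 + 1185
1222 = 1*1185 + 37
1185 = 32*37 + 1
37 = 37*1 + 0
Back-substitute:
1 = 1185 − 32·37
1 = −32·1222 + 33·1185
1 = 33·4851 − 131·1222
1 = −131·20626 + 557·4851
1 = 557·66729 − 1802·20626
1 = −1802·154084 + 4161·66729
1 = 4161·374897 − 10124·154084
So 154084·(-10124) ≡ 1 (mod 374897), i.e. 154084⁻¹ ≡ 364773.
Then x ≡ 364773·350187 ≡ 107741 (mod 374897); the smallest non-negative solution is x = 107741.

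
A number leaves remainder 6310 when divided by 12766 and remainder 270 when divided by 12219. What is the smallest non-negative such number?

Write x = 6310 + 12766·k. Then 12766·k ≡ 270 − 6310 ≡ 6179 (mod 12219).
Need 12766⁻¹ mod 12219. Extended Euclid on (12219, 547):
12219 = 22*547 + 185
547 = 2*185 + 177
185 = 1*177 + 8
177 = 22*8 + 1
8 = 8*1 + 0
Back-substitute:
1 = 177 − 22·8
1 = −22·185 + 23·177
1 = 23·547 − 68·185
1 = −68·12219 + 1519·547
12766⁻¹ ≡ 1519 (mod 12219), so k ≡ 1519·6179 ≡ 1709 (mod 12219).
x = 6310 + 12766·1709 = 21823404.

21823404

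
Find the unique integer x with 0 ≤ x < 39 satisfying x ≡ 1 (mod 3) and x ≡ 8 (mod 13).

34

Write x = 1 + 3·k. Then 3·k ≡ 8 − 1 ≡ 7 (mod 13).
Need 3⁻¹ mod 13. Extended Euclid on (13, 3):
13 = 4×3 + 1
3 = 3×1 + 0
Back-substitute:
1 = 13 − 4·3
3⁻¹ ≡ 9 (mod 13), so k ≡ 9·7 ≡ 11 (mod 13).
x = 1 + 3·11 = 34.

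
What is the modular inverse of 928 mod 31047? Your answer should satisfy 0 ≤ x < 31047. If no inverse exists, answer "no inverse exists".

Extended Euclidean algorithm:
31047 = 33*928 + 423
928 = 2*423 + 82
423 = 5*82 + 13
82 = 6*13 + 4
13 = 3*4 + 1
4 = 4*1 + 0
Since gcd(928, 31047) = 1, back-substitute to write 1 as a combination:
1 = 13 − 3·4
1 = −3·82 + 19·13
1 = 19·423 − 98·82
1 = −98·928 + 215·423
1 = 215·31047 − 7193·928
Hence 928⁻¹ ≡ -7193 ≡ 23854 (mod 31047).

23854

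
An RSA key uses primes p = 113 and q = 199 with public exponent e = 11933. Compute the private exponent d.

φ(n) = (p−1)(q−1) = 112·198 = 22176.
Need d with 11933·d ≡ 1 (mod 22176). Apply the extended Euclidean algorithm:
22176 = 1·11933 + 10243
11933 = 1·10243 + 1690
10243 = 6·1690 + 103
1690 = 16·103 + 42
103 = 2·42 + 19
42 = 2·19 + 4
19 = 4·4 + 3
4 = 1·3 + 1
3 = 3·1 + 0
Back-substitute:
1 = 4 − 3
1 = −19 + 5·4
1 = 5·42 − 11·19
1 = −11·103 + 27·42
1 = 27·1690 − 443·103
1 = −443·10243 + 2685·1690
1 = 2685·11933 − 3128·10243
1 = −3128·22176 + 5813·11933
So 11933·5813 ≡ 1 (mod 22176), hence d = 5813.

5813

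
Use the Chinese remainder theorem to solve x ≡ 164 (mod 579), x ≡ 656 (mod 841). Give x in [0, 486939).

Write x = 164 + 579·k. Then 579·k ≡ 656 − 164 ≡ 492 (mod 841).
Need 579⁻¹ mod 841. Extended Euclid on (841, 579):
841 = 1·579 + 262
579 = 2·262 + 55
262 = 4·55 + 42
55 = 1·42 + 13
42 = 3·13 + 3
13 = 4·3 + 1
3 = 3·1 + 0
Back-substitute:
1 = 13 − 4·3
1 = −4·42 + 13·13
1 = 13·55 − 17·42
1 = −17·262 + 81·55
1 = 81·579 − 179·262
1 = −179·841 + 260·579
579⁻¹ ≡ 260 (mod 841), so k ≡ 260·492 ≡ 88 (mod 841).
x = 164 + 579·88 = 51116.

51116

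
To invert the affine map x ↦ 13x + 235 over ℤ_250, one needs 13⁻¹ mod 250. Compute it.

Run Euclid on (250, 13):
250 = 19×13 + 3
13 = 4×3 + 1
3 = 3×1 + 0
gcd = 1, so the inverse exists. Back-substitute:
1 = 13 − 4·3
1 = −4·250 + 77·13
So 13·77 ≡ 1 (mod 250).

77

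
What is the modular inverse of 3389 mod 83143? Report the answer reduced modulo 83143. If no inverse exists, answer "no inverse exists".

gcd(83143, 3389) by repeated division:
83143 = 24*3389 + 1807
3389 = 1*1807 + 1582
1807 = 1*1582 + 225
1582 = 7*225 + 7
225 = 32*7 + 1
7 = 7*1 + 0
The gcd is 1. Working backward:
1 = 225 − 32·7
1 = −32·1582 + 225·225
1 = 225·1807 − 257·1582
1 = −257·3389 + 482·1807
1 = 482·83143 − 11825·3389
Thus 3389·(-11825) ≡ 1 (mod 83143); reducing, -11825 mod 83143 = 71318.

71318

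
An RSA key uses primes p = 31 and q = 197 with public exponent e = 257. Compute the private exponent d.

φ(n) = (p−1)(q−1) = 30·196 = 5880.
Need d with 257·d ≡ 1 (mod 5880). Apply the extended Euclidean algorithm:
5880 = 22*257 + 226
257 = 1*226 + 31
226 = 7*31 + 9
31 = 3*9 + 4
9 = 2*4 + 1
4 = 4*1 + 0
Back-substitute:
1 = 9 − 2·4
1 = −2·31 + 7·9
1 = 7·226 − 51·31
1 = −51·257 + 58·226
1 = 58·5880 − 1327·257
So 257·(-1327) ≡ 1 (mod 5880), hence d ≡ -1327 ≡ 4553 (mod 5880).

4553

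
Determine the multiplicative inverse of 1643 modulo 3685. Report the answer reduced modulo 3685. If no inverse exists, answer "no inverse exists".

157

Extended Euclidean algorithm:
3685 = 2·1643 + 399
1643 = 4·399 + 47
399 = 8·47 + 23
47 = 2·23 + 1
23 = 23·1 + 0
Since gcd(1643, 3685) = 1, back-substitute to write 1 as a combination:
1 = 47 − 2·23
1 = −2·399 + 17·47
1 = 17·1643 − 70·399
1 = −70·3685 + 157·1643
So 1643·157 ≡ 1 (mod 3685).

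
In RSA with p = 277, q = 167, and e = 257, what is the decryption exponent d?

1961

φ(n) = (p−1)(q−1) = 276·166 = 45816.
Need d with 257·d ≡ 1 (mod 45816). Apply the extended Euclidean algorithm:
45816 = 178×257 + 70
257 = 3×70 + 47
70 = 1×47 + 23
47 = 2×23 + 1
23 = 23×1 + 0
Back-substitute:
1 = 47 − 2·23
1 = −2·70 + 3·47
1 = 3·257 − 11·70
1 = −11·45816 + 1961·257
So 257·1961 ≡ 1 (mod 45816), hence d = 1961.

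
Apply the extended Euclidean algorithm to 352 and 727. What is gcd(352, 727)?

1

Euclidean algorithm:
727 = 2*352 + 23
352 = 15*23 + 7
23 = 3*7 + 2
7 = 3*2 + 1
2 = 2*1 + 0
gcd(352, 727) = 1.
Express as a combination:
1 = 7 − 3·2
1 = −3·23 + 10·7
1 = 10·352 − 153·23
1 = −153·727 + 316·352
So 1 = (-153)·727 + (316)·352.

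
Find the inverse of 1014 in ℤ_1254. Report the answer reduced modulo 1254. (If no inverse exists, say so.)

Euclidean algorithm on 1254, 1014:
1254 = 1·1014 + 240
1014 = 4·240 + 54
240 = 4·54 + 24
54 = 2·24 + 6
24 = 4·6 + 0
gcd(1014, 1254) = 6 ≠ 1, so 1014 has no multiplicative inverse modulo 1254.

no inverse exists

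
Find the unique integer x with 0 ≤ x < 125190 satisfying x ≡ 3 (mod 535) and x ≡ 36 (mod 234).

123588

Write x = 3 + 535·k. Then 535·k ≡ 36 − 3 ≡ 33 (mod 234).
Need 535⁻¹ mod 234. Extended Euclid on (234, 67):
234 = 3×67 + 33
67 = 2×33 + 1
33 = 33×1 + 0
Back-substitute:
1 = 67 − 2·33
1 = −2·234 + 7·67
535⁻¹ ≡ 7 (mod 234), so k ≡ 7·33 ≡ 231 (mod 234).
x = 3 + 535·231 = 123588.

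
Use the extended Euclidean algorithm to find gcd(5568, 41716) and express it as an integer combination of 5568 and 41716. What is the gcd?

Apply Euclid's algorithm to 41716 and 5568:
41716 = 7·5568 + 2740
5568 = 2·2740 + 88
2740 = 31·88 + 12
88 = 7·12 + 4
12 = 3·4 + 0
gcd(5568, 41716) = 4.
Express as a combination:
4 = 88 − 7·12
4 = −7·2740 + 218·88
4 = 218·5568 − 443·2740
4 = −443·41716 + 3319·5568
So 4 = (-443)·41716 + (3319)·5568.

4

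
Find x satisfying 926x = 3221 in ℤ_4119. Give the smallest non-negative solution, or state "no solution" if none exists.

First find gcd(926, 4119):
4119 = 4·926 + 415
926 = 2·415 + 96
415 = 4·96 + 31
96 = 3·31 + 3
31 = 10·3 + 1
3 = 3·1 + 0
gcd = 1, so a unique solution mod 4119 exists.
Back-substitute for the Bézout coefficients:
1 = 31 − 10·3
1 = −10·96 + 31·31
1 = 31·415 − 134·96
1 = −134·926 + 299·415
1 = 299·4119 − 1330·926
So 926·(-1330) ≡ 1 (mod 4119), giving 926⁻¹ ≡ 2789.
x ≡ 926⁻¹·3221 ≡ 2789·3221 ≡ 3949 (mod 4119).

3949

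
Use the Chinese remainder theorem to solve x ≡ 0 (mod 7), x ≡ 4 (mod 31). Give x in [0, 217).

Write x = 0 + 7·k. Then 7·k ≡ 4 − 0 ≡ 4 (mod 31).
Need 7⁻¹ mod 31. Extended Euclid on (31, 7):
31 = 4×7 + 3
7 = 2×3 + 1
3 = 3×1 + 0
Back-substitute:
1 = 7 − 2·3
1 = −2·31 + 9·7
7⁻¹ ≡ 9 (mod 31), so k ≡ 9·4 ≡ 5 (mod 31).
x = 0 + 7·5 = 35.

35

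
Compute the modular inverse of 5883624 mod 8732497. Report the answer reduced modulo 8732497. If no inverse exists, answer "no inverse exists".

gcd(8732497, 5883624) by repeated division:
8732497 = 1×5883624 + 2848873
5883624 = 2×2848873 + 185878
2848873 = 15×185878 + 60703
185878 = 3×60703 + 3769
60703 = 16×3769 + 399
3769 = 9×399 + 178
399 = 2×178 + 43
178 = 4×43 + 6
43 = 7×6 + 1
6 = 6×1 + 0
The gcd is 1. Working backward:
1 = 43 − 7·6
1 = −7·178 + 29·43
1 = 29·399 − 65·178
1 = −65·3769 + 614·399
1 = 614·60703 − 9889·3769
1 = −9889·185878 + 30281·60703
1 = 30281·2848873 − 464104·185878
1 = −464104·5883624 + 958489·2848873
1 = 958489·8732497 − 1422593·5883624
So 5883624·(-1422593) ≡ 1 (mod 8732497), and -1422593 ≡ 7309904 (mod 8732497).

7309904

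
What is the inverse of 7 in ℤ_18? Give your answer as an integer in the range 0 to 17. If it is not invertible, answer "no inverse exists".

Extended Euclidean algorithm:
18 = 2*7 + 4
7 = 1*4 + 3
4 = 1*3 + 1
3 = 3*1 + 0
gcd = 1, so the inverse exists. Back-substitute:
1 = 4 − 3
1 = −7 + 2·4
1 = 2·18 − 5·7
So 7·(-5) ≡ 1 (mod 18), and -5 ≡ 13 (mod 18).

13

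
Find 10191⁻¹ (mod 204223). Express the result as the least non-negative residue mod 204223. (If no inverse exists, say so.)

Run Euclid on (204223, 10191):
204223 = 20·10191 + 403
10191 = 25·403 + 116
403 = 3·116 + 55
116 = 2·55 + 6
55 = 9·6 + 1
6 = 6·1 + 0
Since gcd(10191, 204223) = 1, back-substitute to write 1 as a combination:
1 = 55 − 9·6
1 = −9·116 + 19·55
1 = 19·403 − 66·116
1 = −66·10191 + 1669·403
1 = 1669·204223 − 33446·10191
Hence 10191⁻¹ ≡ -33446 ≡ 170777 (mod 204223).

170777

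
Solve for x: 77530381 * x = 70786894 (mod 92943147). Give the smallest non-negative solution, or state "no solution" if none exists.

65118148

First find gcd(77530381, 92943147):
92943147 = 1×77530381 + 15412766
77530381 = 5×15412766 + 466551
15412766 = 33×466551 + 16583
466551 = 28×16583 + 2227
16583 = 7×2227 + 994
2227 = 2×994 + 239
994 = 4×239 + 38
239 = 6×38 + 11
38 = 3×11 + 5
11 = 2×5 + 1
5 = 5×1 + 0
gcd = 1, so a unique solution mod 92943147 exists.
Back-substitute for the Bézout coefficients:
1 = 11 − 2·5
1 = −2·38 + 7·11
1 = 7·239 − 44·38
1 = −44·994 + 183·239
1 = 183·2227 − 410·994
1 = −410·16583 + 3053·2227
1 = 3053·466551 − 85894·16583
1 = −85894·15412766 + 2837555·466551
1 = 2837555·77530381 − 14273669·15412766
1 = −14273669·92943147 + 17111224·77530381
So 77530381·(17111224) ≡ 1 (mod 92943147), giving 77530381⁻¹ ≡ 17111224.
x ≡ 77530381⁻¹·70786894 ≡ 17111224·70786894 ≡ 65118148 (mod 92943147).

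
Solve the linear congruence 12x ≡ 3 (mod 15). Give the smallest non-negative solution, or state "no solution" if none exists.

4

First find gcd(12, 15):
15 = 1×12 + 3
12 = 4×3 + 0
gcd = 3 and 3 | 3, so solutions exist. Divide through by 3: 4x ≡ 1 (mod 5).
Now find 4⁻¹ mod 5:
5 = 1×4 + 1
4 = 4×1 + 0
Back-substitute:
1 = 5 − 4
So 4·(-1) ≡ 1 (mod 5), i.e. 4⁻¹ ≡ 4.
Then x ≡ 4·1 ≡ 4 (mod 5); the smallest non-negative solution is x = 4.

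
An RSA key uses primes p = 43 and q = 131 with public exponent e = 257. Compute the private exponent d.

φ(n) = (p−1)(q−1) = 42·130 = 5460.
Need d with 257·d ≡ 1 (mod 5460). Apply the extended Euclidean algorithm:
5460 = 21×257 + 63
257 = 4×63 + 5
63 = 12×5 + 3
5 = 1×3 + 2
3 = 1×2 + 1
2 = 2×1 + 0
Back-substitute:
1 = 3 − 2
1 = −5 + 2·3
1 = 2·63 − 25·5
1 = −25·257 + 102·63
1 = 102·5460 − 2167·257
So 257·(-2167) ≡ 1 (mod 5460), hence d ≡ -2167 ≡ 3293 (mod 5460).

3293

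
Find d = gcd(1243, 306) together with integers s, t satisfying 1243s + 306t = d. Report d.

1

Euclidean algorithm:
1243 = 4·306 + 19
306 = 16·19 + 2
19 = 9·2 + 1
2 = 2·1 + 0
gcd(1243, 306) = 1.
Working backward:
1 = 19 − 9·2
1 = −9·306 + 145·19
1 = 145·1243 − 589·306
So 1 = (145)·1243 + (-589)·306.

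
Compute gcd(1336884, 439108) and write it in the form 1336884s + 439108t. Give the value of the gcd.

4

Repeated division:
1336884 = 3*439108 + 19560
439108 = 22*19560 + 8788
19560 = 2*8788 + 1984
8788 = 4*1984 + 852
1984 = 2*852 + 280
852 = 3*280 + 12
280 = 23*12 + 4
12 = 3*4 + 0
gcd(1336884, 439108) = 4.
Express as a combination:
4 = 280 − 23·12
4 = −23·852 + 70·280
4 = 70·1984 − 163·852
4 = −163·8788 + 722·1984
4 = 722·19560 − 1607·8788
4 = −1607·439108 + 36076·19560
4 = 36076·1336884 − 109835·439108
So 4 = (36076)·1336884 + (-109835)·439108.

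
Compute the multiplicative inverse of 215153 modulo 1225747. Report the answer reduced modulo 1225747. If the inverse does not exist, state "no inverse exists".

Run Euclid on (1225747, 215153):
1225747 = 5×215153 + 149982
215153 = 1×149982 + 65171
149982 = 2×65171 + 19640
65171 = 3×19640 + 6251
19640 = 3×6251 + 887
6251 = 7×887 + 42
887 = 21×42 + 5
42 = 8×5 + 2
5 = 2×2 + 1
2 = 2×1 + 0
gcd = 1, so the inverse exists. Back-substitute:
1 = 5 − 2·2
1 = −2·42 + 17·5
1 = 17·887 − 359·42
1 = −359·6251 + 2530·887
1 = 2530·19640 − 7949·6251
1 = −7949·65171 + 26377·19640
1 = 26377·149982 − 60703·65171
1 = −60703·215153 + 87080·149982
1 = 87080·1225747 − 496103·215153
Hence 215153⁻¹ ≡ -496103 ≡ 729644 (mod 1225747).

729644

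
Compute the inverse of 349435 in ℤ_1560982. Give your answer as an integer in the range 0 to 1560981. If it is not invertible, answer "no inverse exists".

Run Euclid on (1560982, 349435):
1560982 = 4×349435 + 163242
349435 = 2×163242 + 22951
163242 = 7×22951 + 2585
22951 = 8×2585 + 2271
2585 = 1×2271 + 314
2271 = 7×314 + 73
314 = 4×73 + 22
73 = 3×22 + 7
22 = 3×7 + 1
7 = 7×1 + 0
Since gcd(349435, 1560982) = 1, back-substitute to write 1 as a combination:
1 = 22 − 3·7
1 = −3·73 + 10·22
1 = 10·314 − 43·73
1 = −43·2271 + 311·314
1 = 311·2585 − 354·2271
1 = −354·22951 + 3143·2585
1 = 3143·163242 − 22355·22951
1 = −22355·349435 + 47853·163242
1 = 47853·1560982 − 213767·349435
Thus 349435·(-213767) ≡ 1 (mod 1560982); reducing, -213767 mod 1560982 = 1347215.

1347215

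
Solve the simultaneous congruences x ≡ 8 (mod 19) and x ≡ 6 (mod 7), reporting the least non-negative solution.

27

Write x = 8 + 19·k. Then 19·k ≡ 6 − 8 ≡ 5 (mod 7).
Need 19⁻¹ mod 7. Extended Euclid on (7, 5):
7 = 1·5 + 2
5 = 2·2 + 1
2 = 2·1 + 0
Back-substitute:
1 = 5 − 2·2
1 = −2·7 + 3·5
19⁻¹ ≡ 3 (mod 7), so k ≡ 3·5 ≡ 1 (mod 7).
x = 8 + 19·1 = 27.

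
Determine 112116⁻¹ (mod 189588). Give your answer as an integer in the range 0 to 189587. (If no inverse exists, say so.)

no inverse exists

Euclidean algorithm on 189588, 112116:
189588 = 1*112116 + 77472
112116 = 1*77472 + 34644
77472 = 2*34644 + 8184
34644 = 4*8184 + 1908
8184 = 4*1908 + 552
1908 = 3*552 + 252
552 = 2*252 + 48
252 = 5*48 + 12
48 = 4*12 + 0
The gcd is 12, not 1, hence no inverse exists.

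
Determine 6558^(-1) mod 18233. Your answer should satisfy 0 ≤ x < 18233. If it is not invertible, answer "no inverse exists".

Apply the Euclidean algorithm to 18233 and 6558:
18233 = 2·6558 + 5117
6558 = 1·5117 + 1441
5117 = 3·1441 + 794
1441 = 1·794 + 647
794 = 1·647 + 147
647 = 4·147 + 59
147 = 2·59 + 29
59 = 2·29 + 1
29 = 29·1 + 0
The gcd is 1. Working backward:
1 = 59 − 2·29
1 = −2·147 + 5·59
1 = 5·647 − 22·147
1 = −22·794 + 27·647
1 = 27·1441 − 49·794
1 = −49·5117 + 174·1441
1 = 174·6558 − 223·5117
1 = −223·18233 + 620·6558
So 6558·620 ≡ 1 (mod 18233).

620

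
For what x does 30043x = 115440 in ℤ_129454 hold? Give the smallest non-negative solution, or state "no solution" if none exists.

First find gcd(30043, 129454):
129454 = 4×30043 + 9282
30043 = 3×9282 + 2197
9282 = 4×2197 + 494
2197 = 4×494 + 221
494 = 2×221 + 52
221 = 4×52 + 13
52 = 4×13 + 0
gcd = 13 and 13 | 115440, so solutions exist. Divide through by 13: 2311x ≡ 8880 (mod 9958).
Now find 2311⁻¹ mod 9958:
9958 = 4*2311 + 714
2311 = 3*714 + 169
714 = 4*169 + 38
169 = 4*38 + 17
38 = 2*17 + 4
17 = 4*4 + 1
4 = 4*1 + 0
Back-substitute:
1 = 17 − 4·4
1 = −4·38 + 9·17
1 = 9·169 − 40·38
1 = −40·714 + 169·169
1 = 169·2311 − 547·714
1 = −547·9958 + 2357·2311
So 2311⁻¹ ≡ 2357 (mod 9958).
Then x ≡ 2357·8880 ≡ 8402 (mod 9958); the smallest non-negative solution is x = 8402.

8402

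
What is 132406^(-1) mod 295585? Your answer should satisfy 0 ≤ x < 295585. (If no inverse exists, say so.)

Extended Euclidean algorithm:
295585 = 2*132406 + 30773
132406 = 4*30773 + 9314
30773 = 3*9314 + 2831
9314 = 3*2831 + 821
2831 = 3*821 + 368
821 = 2*368 + 85
368 = 4*85 + 28
85 = 3*28 + 1
28 = 28*1 + 0
The gcd is 1. Working backward:
1 = 85 − 3·28
1 = −3·368 + 13·85
1 = 13·821 − 29·368
1 = −29·2831 + 100·821
1 = 100·9314 − 329·2831
1 = −329·30773 + 1087·9314
1 = 1087·132406 − 4677·30773
1 = −4677·295585 + 10441·132406
So 132406·10441 ≡ 1 (mod 295585).

10441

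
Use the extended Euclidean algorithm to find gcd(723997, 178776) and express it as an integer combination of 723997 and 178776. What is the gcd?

Euclidean algorithm:
723997 = 4*178776 + 8893
178776 = 20*8893 + 916
8893 = 9*916 + 649
916 = 1*649 + 267
649 = 2*267 + 115
267 = 2*115 + 37
115 = 3*37 + 4
37 = 9*4 + 1
4 = 4*1 + 0
gcd(723997, 178776) = 1.
Working backward:
1 = 37 − 9·4
1 = −9·115 + 28·37
1 = 28·267 − 65·115
1 = −65·649 + 158·267
1 = 158·916 − 223·649
1 = −223·8893 + 2165·916
1 = 2165·178776 − 43523·8893
1 = −43523·723997 + 176257·178776
So 1 = (-43523)·723997 + (176257)·178776.

1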